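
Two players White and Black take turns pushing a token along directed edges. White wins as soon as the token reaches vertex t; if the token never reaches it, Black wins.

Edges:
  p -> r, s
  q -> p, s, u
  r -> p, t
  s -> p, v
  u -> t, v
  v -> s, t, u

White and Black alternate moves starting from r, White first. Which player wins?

White

Track states (vertex, player-to-move).
A0 = {(t,White), (t,Black)}
A1: add {(r,White), (u,White), (v,White)}.
(r,White) ∈ A1 ⇒ White forces the target.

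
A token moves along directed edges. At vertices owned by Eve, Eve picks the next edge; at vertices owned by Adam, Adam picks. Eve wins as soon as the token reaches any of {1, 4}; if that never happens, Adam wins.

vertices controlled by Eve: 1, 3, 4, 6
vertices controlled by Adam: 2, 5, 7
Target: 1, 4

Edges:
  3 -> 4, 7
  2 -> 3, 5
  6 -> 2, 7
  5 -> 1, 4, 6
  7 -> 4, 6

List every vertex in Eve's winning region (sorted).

1, 3, 4

A0 = {1, 4}
A1: add {3} — 3 (Eve) has 3→4.
A2 = A1; e.g. 2 (Adam) can still go to 5. Fixed point.
Eve's winning region = {1, 3, 4}.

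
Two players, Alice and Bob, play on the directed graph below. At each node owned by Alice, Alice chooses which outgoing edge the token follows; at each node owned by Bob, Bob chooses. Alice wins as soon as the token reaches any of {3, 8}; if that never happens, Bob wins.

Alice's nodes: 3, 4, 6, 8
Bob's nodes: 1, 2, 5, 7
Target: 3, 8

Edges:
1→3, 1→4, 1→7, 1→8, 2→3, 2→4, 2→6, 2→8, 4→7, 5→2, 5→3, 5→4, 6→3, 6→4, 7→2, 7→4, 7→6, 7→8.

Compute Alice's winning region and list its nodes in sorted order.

A0 = {3, 8}
A1: add {6} — 6 (Alice) has 6→3.
A2 = A1; e.g. 1 (Bob) can still go to 4. Fixed point.
Alice's winning region = {3, 6, 8}.

3, 6, 8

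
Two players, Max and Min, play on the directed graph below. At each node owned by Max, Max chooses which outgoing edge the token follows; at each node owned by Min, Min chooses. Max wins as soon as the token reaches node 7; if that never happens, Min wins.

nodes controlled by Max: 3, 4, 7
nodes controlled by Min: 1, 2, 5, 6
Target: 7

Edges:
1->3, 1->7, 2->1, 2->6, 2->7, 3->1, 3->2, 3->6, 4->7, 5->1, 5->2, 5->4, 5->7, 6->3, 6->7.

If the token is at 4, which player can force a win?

Max

A0 = {7}
A1: add {4} — 4 (Max) has 4→7.
A2 = A1; e.g. 1 (Min) can still go to 3. Fixed point.
4 ∈ A1, so Max can force the target.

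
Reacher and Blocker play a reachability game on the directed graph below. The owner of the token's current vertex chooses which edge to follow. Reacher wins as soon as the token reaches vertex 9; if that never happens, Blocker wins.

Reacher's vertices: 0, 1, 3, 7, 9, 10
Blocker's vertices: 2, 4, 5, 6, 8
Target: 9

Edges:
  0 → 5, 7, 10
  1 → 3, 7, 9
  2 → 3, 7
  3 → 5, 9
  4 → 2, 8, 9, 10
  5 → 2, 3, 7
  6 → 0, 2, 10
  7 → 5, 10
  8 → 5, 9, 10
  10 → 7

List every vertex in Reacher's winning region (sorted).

1, 3, 9

A0 = {9}
A1: add {1, 3} — 1 (Reacher) has 1→9; 3 (Reacher) has 3→9.
A2 = A1; e.g. 0 (Reacher) has no edge into A1. Fixed point.
Reacher's winning region = {1, 3, 9}.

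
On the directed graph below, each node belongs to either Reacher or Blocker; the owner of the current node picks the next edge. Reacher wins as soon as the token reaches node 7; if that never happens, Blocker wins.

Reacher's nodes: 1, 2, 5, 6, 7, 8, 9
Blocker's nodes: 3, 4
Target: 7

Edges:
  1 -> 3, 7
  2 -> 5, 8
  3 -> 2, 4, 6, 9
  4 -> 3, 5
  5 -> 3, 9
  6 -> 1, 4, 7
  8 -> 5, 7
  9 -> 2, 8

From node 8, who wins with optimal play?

A0 = {7}
A1: add {1, 6, 8} — 1 (Reacher) has 1→7; 6 (Reacher) has 6→7; 8 (Reacher) has 8→7.
8 ∈ A1, so Reacher can force the target.

Reacher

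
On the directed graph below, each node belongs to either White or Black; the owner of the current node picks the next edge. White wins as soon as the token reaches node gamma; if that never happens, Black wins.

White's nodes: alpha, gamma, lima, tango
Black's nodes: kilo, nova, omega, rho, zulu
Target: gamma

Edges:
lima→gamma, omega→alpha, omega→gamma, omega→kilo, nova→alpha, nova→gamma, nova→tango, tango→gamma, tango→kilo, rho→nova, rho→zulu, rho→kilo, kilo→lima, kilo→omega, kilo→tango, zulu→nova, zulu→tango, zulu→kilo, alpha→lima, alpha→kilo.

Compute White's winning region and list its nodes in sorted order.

alpha, gamma, lima, nova, tango

A0 = {gamma}
A1: add {lima, tango} — lima (White) has lima→gamma; tango (White) has tango→gamma.
A2: add {alpha} — alpha (White) has alpha→lima.
A3: add {nova} — nova (Black): all of {alpha, gamma, tango} already in.
A4 = A3; e.g. omega (Black) can still go to kilo. Fixed point.
White's winning region = {alpha, gamma, lima, nova, tango}.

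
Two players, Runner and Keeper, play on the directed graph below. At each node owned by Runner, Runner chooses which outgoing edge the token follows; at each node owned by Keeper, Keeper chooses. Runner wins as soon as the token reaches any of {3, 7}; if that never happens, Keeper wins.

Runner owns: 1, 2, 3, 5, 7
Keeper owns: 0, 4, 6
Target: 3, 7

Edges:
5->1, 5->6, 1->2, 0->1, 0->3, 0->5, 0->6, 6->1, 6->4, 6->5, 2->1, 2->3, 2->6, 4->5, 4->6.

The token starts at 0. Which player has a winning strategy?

A0 = {3, 7}
A1: add {2} — 2 (Runner) has 2→3.
A2: add {1} — 1 (Runner) has 1→2.
A3: add {5} — 5 (Runner) has 5→1.
A4 = A3; e.g. 0 (Keeper) can still go to 6. Fixed point.
0 never enters the attractor, so Keeper can avoid the target forever.

Keeper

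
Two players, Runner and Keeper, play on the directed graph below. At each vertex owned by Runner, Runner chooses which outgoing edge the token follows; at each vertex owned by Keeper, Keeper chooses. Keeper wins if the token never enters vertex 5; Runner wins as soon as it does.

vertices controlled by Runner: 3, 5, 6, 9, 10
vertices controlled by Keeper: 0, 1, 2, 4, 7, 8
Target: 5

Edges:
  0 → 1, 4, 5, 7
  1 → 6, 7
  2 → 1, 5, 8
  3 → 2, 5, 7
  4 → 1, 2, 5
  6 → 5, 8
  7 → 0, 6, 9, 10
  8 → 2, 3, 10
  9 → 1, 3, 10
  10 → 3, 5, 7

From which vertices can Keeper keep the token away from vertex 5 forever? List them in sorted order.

0, 1, 2, 4, 7, 8

A0 = {5}
A1: add {3, 6, 10} — 3 (Runner) has 3→5; 6 (Runner) has 6→5; 10 (Runner) has 10→5.
A2: add {9} — 9 (Runner) has 9→3.
A3 = A2; e.g. 0 (Keeper) can still go to 1. Fixed point.
Runner's attractor = {3, 5, 6, 9, 10}; Keeper avoids the target exactly from the complement.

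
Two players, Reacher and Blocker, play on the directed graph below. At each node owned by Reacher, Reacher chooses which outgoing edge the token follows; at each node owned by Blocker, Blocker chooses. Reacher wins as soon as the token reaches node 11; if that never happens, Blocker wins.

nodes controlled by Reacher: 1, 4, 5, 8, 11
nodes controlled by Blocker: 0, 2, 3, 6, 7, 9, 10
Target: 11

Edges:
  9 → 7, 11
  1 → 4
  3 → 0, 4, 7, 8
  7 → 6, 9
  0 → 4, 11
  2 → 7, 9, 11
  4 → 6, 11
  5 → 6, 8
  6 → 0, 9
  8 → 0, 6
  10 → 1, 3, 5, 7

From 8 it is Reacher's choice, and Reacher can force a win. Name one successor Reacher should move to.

0

A0 = {11}
A1: add {4} — 4 (Reacher) has 4→11.
A2: add {0, 1} — 0 (Blocker): all of {4, 11} already in; 1 (Reacher) has 1→4.
A3: add {8} — 8 (Reacher) has 8→0.
A4: add {5} — 5 (Reacher) has 5→8.
A5 = A4; e.g. 2 (Blocker) can still go to 7. Fixed point.
From 8, successor 0 is in the attractor (rank 2); the other successor 6 is not.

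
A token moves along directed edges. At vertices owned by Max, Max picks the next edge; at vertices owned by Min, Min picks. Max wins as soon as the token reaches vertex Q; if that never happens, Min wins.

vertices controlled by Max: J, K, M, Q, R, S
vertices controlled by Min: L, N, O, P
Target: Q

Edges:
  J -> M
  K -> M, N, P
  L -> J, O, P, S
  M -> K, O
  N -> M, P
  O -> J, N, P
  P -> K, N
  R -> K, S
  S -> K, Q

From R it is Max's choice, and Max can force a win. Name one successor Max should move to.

A0 = {Q}
A1: add {S} — S (Max) has S→Q.
A2: add {R} — R (Max) has R→S.
A3 = A2; e.g. J (Max) has no edge into A2. Fixed point.
From R, successor S is in the attractor (rank 1); the other successor K is not.

S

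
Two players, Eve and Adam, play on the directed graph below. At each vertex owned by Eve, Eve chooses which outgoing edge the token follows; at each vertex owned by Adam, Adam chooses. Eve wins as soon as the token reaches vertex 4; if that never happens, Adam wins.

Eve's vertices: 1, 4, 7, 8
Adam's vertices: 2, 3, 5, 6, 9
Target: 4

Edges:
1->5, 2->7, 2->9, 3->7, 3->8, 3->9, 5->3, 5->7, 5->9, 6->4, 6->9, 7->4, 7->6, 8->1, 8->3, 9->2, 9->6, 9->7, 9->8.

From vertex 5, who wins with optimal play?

A0 = {4}
A1: add {7} — 7 (Eve) has 7→4.
A2 = A1; e.g. 1 (Eve) has no edge into A1. Fixed point.
5 never enters the attractor, so Adam can avoid the target forever.

Adam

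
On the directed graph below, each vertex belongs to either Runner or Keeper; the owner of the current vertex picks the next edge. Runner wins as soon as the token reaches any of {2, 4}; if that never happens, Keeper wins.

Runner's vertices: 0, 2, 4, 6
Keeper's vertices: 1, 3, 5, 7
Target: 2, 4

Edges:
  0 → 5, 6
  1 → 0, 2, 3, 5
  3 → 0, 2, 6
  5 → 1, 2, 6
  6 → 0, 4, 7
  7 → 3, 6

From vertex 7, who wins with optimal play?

A0 = {2, 4}
A1: add {6} — 6 (Runner) has 6→4.
A2: add {0} — 0 (Runner) has 0→6.
A3: add {3} — 3 (Keeper): all of {0, 2, 6} already in.
A4: add {7} — 7 (Keeper): all of {3, 6} already in.
A5 = A4; e.g. 1 (Keeper) can still go to 5. Fixed point.
7 ∈ A4, so Runner can force the target.

Runner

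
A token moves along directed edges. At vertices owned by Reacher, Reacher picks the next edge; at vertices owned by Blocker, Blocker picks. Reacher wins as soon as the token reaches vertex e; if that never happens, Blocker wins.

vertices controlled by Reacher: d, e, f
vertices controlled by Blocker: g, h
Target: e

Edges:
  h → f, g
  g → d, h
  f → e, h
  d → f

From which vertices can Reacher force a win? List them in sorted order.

d, e, f

A0 = {e}
A1: add {f} — f (Reacher) has f→e.
A2: add {d} — d (Reacher) has d→f.
A3 = A2; e.g. g (Blocker) can still go to h. Fixed point.
Reacher's winning region = {d, e, f}.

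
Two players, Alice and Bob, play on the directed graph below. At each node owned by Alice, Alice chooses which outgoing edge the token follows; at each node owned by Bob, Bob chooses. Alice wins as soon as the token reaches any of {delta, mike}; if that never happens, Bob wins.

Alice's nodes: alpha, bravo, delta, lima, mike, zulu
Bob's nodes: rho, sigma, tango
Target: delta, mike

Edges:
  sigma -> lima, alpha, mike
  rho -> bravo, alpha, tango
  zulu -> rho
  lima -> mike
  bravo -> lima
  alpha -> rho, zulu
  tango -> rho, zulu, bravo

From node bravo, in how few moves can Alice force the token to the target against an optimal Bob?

2

A0 = {delta, mike}
A1: add {lima} — lima (Alice) has lima→mike.
A2: add {bravo} — bravo (Alice) has bravo→lima.
A3 = A2; e.g. sigma (Bob) can still go to alpha. Fixed point.
bravo enters the attractor at level 2, so Alice can force the target in 2 moves from there.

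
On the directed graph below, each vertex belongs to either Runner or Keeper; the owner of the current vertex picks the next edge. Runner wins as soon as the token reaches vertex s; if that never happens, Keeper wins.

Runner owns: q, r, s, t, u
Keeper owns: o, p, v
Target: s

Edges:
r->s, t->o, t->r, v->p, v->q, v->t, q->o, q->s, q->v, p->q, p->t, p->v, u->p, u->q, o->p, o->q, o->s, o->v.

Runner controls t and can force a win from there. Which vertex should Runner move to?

A0 = {s}
A1: add {q, r} — q (Runner) has q→s; r (Runner) has r→s.
A2: add {t, u} — t (Runner) has t→r; u (Runner) has u→q.
A3 = A2; e.g. o (Keeper) can still go to p. Fixed point.
From t, successor r is in the attractor (rank 1); the other successor o is not.

r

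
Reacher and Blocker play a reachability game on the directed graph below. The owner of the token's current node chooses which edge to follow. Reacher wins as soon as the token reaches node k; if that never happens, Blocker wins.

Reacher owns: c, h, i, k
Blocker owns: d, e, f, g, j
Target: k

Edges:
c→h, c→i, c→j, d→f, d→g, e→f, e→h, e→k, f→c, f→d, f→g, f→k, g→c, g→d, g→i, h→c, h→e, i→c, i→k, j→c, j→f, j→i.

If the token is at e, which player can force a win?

Blocker

A0 = {k}
A1: add {i} — i (Reacher) has i→k.
A2: add {c} — c (Reacher) has c→i.
A3: add {h} — h (Reacher) has h→c.
A4 = A3; e.g. d (Blocker) can still go to f. Fixed point.
e never enters the attractor, so Blocker can avoid the target forever.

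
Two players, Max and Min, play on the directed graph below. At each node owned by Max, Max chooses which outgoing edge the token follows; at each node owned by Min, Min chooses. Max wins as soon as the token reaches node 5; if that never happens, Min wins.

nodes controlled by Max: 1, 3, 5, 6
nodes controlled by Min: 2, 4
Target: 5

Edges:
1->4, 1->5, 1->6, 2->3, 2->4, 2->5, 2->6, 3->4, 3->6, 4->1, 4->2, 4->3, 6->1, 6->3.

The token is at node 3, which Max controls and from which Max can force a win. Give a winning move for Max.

6

A0 = {5}
A1: add {1} — 1 (Max) has 1→5.
A2: add {6} — 6 (Max) has 6→1.
A3: add {3} — 3 (Max) has 3→6.
A4 = A3; e.g. 2 (Min) can still go to 4. Fixed point.
From 3, successor 6 is in the attractor (rank 2); the other successor 4 is not.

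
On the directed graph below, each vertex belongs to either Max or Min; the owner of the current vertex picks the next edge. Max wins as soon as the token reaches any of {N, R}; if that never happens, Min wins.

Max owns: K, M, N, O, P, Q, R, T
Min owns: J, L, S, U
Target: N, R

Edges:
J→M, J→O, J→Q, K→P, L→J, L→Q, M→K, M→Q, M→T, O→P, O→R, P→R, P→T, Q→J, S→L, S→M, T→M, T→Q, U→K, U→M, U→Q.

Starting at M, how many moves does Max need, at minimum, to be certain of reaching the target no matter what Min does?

3

A0 = {N, R}
A1: add {O, P} — O (Max) has O→R; P (Max) has P→R.
A2: add {K} — K (Max) has K→P.
A3: add {M} — M (Max) has M→K.
M enters the attractor at level 3, so Max can force the target in 3 moves from there.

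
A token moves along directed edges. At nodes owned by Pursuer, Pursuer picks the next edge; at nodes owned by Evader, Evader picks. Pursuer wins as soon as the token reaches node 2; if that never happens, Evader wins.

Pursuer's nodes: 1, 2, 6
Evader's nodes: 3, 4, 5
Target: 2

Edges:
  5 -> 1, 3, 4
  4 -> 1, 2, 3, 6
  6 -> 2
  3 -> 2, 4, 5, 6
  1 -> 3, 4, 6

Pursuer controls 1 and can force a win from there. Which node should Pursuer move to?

A0 = {2}
A1: add {6} — 6 (Pursuer) has 6→2.
A2: add {1} — 1 (Pursuer) has 1→6.
A3 = A2; e.g. 3 (Evader) can still go to 4. Fixed point.
From 1, successor 6 is in the attractor (rank 1); the other successors 3, 4 are not.

6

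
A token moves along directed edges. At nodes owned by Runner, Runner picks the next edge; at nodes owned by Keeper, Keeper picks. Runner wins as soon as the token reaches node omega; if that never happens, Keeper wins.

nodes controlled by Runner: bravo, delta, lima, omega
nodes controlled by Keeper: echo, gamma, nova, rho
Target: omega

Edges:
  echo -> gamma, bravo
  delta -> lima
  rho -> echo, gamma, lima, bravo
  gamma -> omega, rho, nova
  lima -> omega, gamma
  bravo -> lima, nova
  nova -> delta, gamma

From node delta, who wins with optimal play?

A0 = {omega}
A1: add {lima} — lima (Runner) has lima→omega.
A2: add {bravo, delta} — delta (Runner) has delta→lima; bravo (Runner) has bravo→lima.
A3 = A2; e.g. echo (Keeper) can still go to gamma. Fixed point.
delta ∈ A2, so Runner can force the target.

Runner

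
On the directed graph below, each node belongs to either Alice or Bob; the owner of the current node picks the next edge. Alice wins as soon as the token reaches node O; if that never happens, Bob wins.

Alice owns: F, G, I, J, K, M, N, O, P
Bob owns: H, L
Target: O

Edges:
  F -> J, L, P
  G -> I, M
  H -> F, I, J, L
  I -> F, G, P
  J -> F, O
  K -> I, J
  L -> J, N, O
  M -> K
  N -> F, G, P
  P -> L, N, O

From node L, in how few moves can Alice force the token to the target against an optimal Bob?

A0 = {O}
A1: add {J, P} — J (Alice) has J→O; P (Alice) has P→O.
A2: add {F, I, K, N} — F (Alice) has F→J; I (Alice) has I→P; K (Alice) has K→J; N (Alice) has N→P.
A3: add {G, L, M} — G (Alice) has G→I; L (Bob): all of {J, N, O} already in; M (Alice) has M→K.
L enters the attractor at level 3, so Alice can force the target in 3 moves from there.

3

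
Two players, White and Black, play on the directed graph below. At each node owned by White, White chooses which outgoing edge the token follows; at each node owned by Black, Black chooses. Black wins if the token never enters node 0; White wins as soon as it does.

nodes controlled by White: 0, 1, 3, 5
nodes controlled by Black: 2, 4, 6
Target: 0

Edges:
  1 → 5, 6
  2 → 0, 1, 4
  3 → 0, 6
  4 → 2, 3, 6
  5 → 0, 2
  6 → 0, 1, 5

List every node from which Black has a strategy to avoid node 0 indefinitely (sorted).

2, 4

A0 = {0}
A1: add {3, 5} — 3 (White) has 3→0; 5 (White) has 5→0.
A2: add {1} — 1 (White) has 1→5.
A3: add {6} — 6 (Black): all of {0, 1, 5} already in.
A4 = A3; e.g. 2 (Black) can still go to 4. Fixed point.
White's attractor = {0, 1, 3, 5, 6}; Black avoids the target exactly from the complement.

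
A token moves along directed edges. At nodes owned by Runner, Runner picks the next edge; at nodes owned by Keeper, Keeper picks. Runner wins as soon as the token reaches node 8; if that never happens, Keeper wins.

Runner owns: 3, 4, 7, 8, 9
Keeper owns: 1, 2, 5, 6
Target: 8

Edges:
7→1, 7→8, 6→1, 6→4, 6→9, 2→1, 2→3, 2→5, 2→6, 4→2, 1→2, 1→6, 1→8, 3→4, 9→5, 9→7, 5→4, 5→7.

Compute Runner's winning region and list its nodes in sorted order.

A0 = {8}
A1: add {7} — 7 (Runner) has 7→8.
A2: add {9} — 9 (Runner) has 9→7.
A3 = A2; e.g. 1 (Keeper) can still go to 2. Fixed point.
Runner's winning region = {7, 8, 9}.

7, 8, 9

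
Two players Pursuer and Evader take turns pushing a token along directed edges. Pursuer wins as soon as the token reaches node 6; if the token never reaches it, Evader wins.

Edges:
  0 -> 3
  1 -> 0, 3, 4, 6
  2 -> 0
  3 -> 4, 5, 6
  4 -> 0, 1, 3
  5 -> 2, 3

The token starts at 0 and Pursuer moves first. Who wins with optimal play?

Track states (vertex, player-to-move).
A0 = {(6,Pursuer), (6,Evader)}
A1: add {(1,Pursuer), (3,Pursuer)}.
A2: add {(0,Evader)}.
A3: add {(2,Pursuer), (4,Pursuer)}.
A4: add {(5,Evader)}.
A5 = A4; e.g. (0,Pursuer) stays out. (0,Pursuer) never enters ⇒ Evader avoids the target.

Evader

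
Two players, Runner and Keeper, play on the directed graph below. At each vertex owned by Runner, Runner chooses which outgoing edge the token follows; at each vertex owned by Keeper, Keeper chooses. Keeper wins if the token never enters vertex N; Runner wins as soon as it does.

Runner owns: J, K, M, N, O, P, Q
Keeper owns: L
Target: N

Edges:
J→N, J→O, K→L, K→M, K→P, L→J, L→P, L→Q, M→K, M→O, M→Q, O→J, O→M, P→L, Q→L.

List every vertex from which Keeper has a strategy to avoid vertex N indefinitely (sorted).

A0 = {N}
A1: add {J} — J (Runner) has J→N.
A2: add {O} — O (Runner) has O→J.
A3: add {M} — M (Runner) has M→O.
A4: add {K} — K (Runner) has K→M.
A5 = A4; e.g. L (Keeper) can still go to P. Fixed point.
Runner's attractor = {J, K, M, N, O}; Keeper avoids the target exactly from the complement.

L, P, Q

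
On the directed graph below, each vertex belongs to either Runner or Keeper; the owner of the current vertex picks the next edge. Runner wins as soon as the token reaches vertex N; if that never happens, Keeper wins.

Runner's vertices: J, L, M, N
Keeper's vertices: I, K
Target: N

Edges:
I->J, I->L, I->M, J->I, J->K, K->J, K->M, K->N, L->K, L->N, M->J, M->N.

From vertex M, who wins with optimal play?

Runner

A0 = {N}
A1: add {L, M} — L (Runner) has L→N; M (Runner) has M→N.
A2 = A1; e.g. I (Keeper) can still go to J. Fixed point.
M ∈ A1, so Runner can force the target.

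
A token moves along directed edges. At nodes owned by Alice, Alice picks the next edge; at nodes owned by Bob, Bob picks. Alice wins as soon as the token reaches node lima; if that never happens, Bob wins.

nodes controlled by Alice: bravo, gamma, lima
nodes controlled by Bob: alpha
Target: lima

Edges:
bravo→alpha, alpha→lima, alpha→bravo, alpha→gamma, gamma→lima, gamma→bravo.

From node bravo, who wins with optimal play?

Bob

A0 = {lima}
A1: add {gamma} — gamma (Alice) has gamma→lima.
A2 = A1; e.g. bravo (Alice) has no edge into A1. Fixed point.
bravo never enters the attractor, so Bob can avoid the target forever.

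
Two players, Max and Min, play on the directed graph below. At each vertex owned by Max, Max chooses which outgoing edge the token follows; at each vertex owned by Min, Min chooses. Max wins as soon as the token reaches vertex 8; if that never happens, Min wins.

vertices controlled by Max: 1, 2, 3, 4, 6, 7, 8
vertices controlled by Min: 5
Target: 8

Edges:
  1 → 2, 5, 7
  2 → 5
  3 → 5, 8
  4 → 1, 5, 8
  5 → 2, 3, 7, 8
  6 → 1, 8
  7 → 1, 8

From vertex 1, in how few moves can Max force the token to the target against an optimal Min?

2

A0 = {8}
A1: add {3, 4, 6, 7} — 3 (Max) has 3→8; 4 (Max) has 4→8; 6 (Max) has 6→8; 7 (Max) has 7→8.
A2: add {1} — 1 (Max) has 1→7.
A3 = A2; e.g. 2 (Max) has no edge into A2. Fixed point.
1 enters the attractor at level 2, so Max can force the target in 2 moves from there.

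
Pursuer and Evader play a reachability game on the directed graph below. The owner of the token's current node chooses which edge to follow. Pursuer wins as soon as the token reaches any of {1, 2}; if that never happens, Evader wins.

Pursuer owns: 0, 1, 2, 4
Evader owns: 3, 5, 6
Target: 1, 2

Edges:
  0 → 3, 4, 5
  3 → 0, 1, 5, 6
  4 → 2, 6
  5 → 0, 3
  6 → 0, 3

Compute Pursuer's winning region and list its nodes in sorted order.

0, 1, 2, 4

A0 = {1, 2}
A1: add {4} — 4 (Pursuer) has 4→2.
A2: add {0} — 0 (Pursuer) has 0→4.
A3 = A2; e.g. 3 (Evader) can still go to 5. Fixed point.
Pursuer's winning region = {0, 1, 2, 4}.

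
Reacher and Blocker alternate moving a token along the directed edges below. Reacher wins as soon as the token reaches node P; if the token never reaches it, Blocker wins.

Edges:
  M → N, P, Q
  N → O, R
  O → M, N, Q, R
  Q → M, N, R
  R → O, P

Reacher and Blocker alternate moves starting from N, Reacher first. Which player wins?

Blocker

Track states (vertex, player-to-move).
A0 = {(P,Reacher), (P,Blocker)}
A1: add {(M,Reacher), (R,Reacher)}.
A2 = A1; e.g. (M,Blocker) stays out. (N,Reacher) never enters ⇒ Blocker avoids the target.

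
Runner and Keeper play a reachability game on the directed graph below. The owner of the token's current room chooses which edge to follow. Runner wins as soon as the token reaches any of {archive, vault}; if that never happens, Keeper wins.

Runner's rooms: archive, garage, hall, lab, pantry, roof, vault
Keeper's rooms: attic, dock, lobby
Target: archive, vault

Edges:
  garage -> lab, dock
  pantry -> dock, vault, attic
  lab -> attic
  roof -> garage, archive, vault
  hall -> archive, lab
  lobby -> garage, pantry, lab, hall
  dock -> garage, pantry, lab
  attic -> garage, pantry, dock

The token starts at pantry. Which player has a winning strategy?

Runner

A0 = {archive, vault}
A1: add {hall, pantry, roof} — pantry (Runner) has pantry→vault; roof (Runner) has roof→archive; hall (Runner) has hall→archive.
A2 = A1; e.g. garage (Runner) has no edge into A1. Fixed point.
pantry ∈ A1, so Runner can force the target.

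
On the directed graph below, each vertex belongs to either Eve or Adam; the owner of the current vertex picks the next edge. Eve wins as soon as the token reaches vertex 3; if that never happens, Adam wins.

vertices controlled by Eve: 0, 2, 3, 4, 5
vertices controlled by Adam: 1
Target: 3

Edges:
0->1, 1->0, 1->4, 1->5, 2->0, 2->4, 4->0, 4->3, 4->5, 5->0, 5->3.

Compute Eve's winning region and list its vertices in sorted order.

2, 3, 4, 5

A0 = {3}
A1: add {4, 5} — 4 (Eve) has 4→3; 5 (Eve) has 5→3.
A2: add {2} — 2 (Eve) has 2→4.
A3 = A2; e.g. 0 (Eve) has no edge into A2. Fixed point.
Eve's winning region = {2, 3, 4, 5}.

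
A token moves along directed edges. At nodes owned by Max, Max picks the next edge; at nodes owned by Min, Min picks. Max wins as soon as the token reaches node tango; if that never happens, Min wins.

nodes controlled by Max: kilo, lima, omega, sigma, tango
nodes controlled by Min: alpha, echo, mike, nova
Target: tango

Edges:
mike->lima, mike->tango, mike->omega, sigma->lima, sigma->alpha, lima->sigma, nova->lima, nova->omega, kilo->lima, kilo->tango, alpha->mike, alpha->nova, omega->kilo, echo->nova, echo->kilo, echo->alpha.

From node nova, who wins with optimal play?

Min

A0 = {tango}
A1: add {kilo} — kilo (Max) has kilo→tango.
A2: add {omega} — omega (Max) has omega→kilo.
A3 = A2; e.g. mike (Min) can still go to lima. Fixed point.
nova never enters the attractor, so Min can avoid the target forever.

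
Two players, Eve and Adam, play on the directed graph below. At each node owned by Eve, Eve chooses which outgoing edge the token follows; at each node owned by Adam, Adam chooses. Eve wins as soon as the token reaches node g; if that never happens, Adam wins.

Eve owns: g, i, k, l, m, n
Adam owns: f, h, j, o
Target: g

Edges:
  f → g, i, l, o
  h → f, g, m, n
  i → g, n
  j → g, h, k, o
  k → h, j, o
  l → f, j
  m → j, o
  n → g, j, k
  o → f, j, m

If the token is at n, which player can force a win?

Eve

A0 = {g}
A1: add {i, n} — i (Eve) has i→g; n (Eve) has n→g.
A2 = A1; e.g. f (Adam) can still go to l. Fixed point.
n ∈ A1, so Eve can force the target.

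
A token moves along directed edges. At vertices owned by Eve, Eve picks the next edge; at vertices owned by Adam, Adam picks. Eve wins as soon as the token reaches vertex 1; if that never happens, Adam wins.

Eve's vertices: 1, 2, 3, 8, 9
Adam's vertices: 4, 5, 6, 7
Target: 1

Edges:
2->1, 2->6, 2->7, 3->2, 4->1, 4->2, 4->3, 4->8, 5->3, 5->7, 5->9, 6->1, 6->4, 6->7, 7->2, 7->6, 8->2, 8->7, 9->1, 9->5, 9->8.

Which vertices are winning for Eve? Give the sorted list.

1, 2, 3, 4, 8, 9

A0 = {1}
A1: add {2, 9} — 2 (Eve) has 2→1; 9 (Eve) has 9→1.
A2: add {3, 8} — 3 (Eve) has 3→2; 8 (Eve) has 8→2.
A3: add {4} — 4 (Adam): all of {1, 2, 3, 8} already in.
A4 = A3; e.g. 5 (Adam) can still go to 7. Fixed point.
Eve's winning region = {1, 2, 3, 4, 8, 9}.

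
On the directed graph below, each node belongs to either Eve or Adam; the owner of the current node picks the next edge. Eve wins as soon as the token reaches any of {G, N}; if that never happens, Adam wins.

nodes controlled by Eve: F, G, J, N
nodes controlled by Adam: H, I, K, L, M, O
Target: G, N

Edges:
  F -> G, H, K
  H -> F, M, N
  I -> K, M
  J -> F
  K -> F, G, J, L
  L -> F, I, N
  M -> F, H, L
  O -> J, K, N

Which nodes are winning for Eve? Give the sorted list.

A0 = {G, N}
A1: add {F} — F (Eve) has F→G.
A2: add {J} — J (Eve) has J→F.
A3 = A2; e.g. H (Adam) can still go to M. Fixed point.
Eve's winning region = {F, G, J, N}.

F, G, J, N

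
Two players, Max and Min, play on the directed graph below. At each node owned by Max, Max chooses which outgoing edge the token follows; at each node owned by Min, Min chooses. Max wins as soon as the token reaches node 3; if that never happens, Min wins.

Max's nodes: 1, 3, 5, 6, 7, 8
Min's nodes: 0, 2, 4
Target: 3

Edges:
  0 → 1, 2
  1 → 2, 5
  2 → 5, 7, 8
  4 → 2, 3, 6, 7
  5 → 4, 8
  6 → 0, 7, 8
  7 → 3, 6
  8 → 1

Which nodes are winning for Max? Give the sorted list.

3, 6, 7

A0 = {3}
A1: add {7} — 7 (Max) has 7→3.
A2: add {6} — 6 (Max) has 6→7.
A3 = A2; e.g. 0 (Min) can still go to 1. Fixed point.
Max's winning region = {3, 6, 7}.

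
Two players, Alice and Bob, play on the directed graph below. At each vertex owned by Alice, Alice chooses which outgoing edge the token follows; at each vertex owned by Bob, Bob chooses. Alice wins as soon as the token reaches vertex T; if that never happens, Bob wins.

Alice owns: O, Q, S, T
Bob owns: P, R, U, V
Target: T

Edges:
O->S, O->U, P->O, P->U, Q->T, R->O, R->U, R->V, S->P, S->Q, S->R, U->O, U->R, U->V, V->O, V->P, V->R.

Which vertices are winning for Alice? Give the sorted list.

A0 = {T}
A1: add {Q} — Q (Alice) has Q→T.
A2: add {S} — S (Alice) has S→Q.
A3: add {O} — O (Alice) has O→S.
A4 = A3; e.g. P (Bob) can still go to U. Fixed point.
Alice's winning region = {O, Q, S, T}.

O, Q, S, T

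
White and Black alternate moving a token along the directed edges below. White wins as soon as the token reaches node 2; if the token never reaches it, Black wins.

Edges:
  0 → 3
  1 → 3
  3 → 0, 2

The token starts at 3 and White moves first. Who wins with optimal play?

Track states (vertex, player-to-move).
A0 = {(2,White), (2,Black)}
A1: add {(3,White)}.
(3,White) ∈ A1 ⇒ White forces the target.

White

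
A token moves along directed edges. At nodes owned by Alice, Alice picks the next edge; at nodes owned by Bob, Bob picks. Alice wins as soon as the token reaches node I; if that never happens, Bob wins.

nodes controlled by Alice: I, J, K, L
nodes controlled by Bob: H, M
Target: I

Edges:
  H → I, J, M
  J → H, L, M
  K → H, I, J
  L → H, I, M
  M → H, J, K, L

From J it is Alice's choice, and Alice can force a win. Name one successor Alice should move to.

L

A0 = {I}
A1: add {K, L} — K (Alice) has K→I; L (Alice) has L→I.
A2: add {J} — J (Alice) has J→L.
A3 = A2; e.g. H (Bob) can still go to M. Fixed point.
From J, successor L is in the attractor (rank 1); the other successors H, M are not.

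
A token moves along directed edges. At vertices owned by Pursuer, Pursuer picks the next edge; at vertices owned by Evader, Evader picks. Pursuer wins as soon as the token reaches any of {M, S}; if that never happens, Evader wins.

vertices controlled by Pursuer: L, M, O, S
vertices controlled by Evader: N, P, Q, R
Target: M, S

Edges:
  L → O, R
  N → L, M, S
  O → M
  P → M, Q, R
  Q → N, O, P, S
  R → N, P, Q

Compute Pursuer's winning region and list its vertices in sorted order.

A0 = {M, S}
A1: add {O} — O (Pursuer) has O→M.
A2: add {L} — L (Pursuer) has L→O.
A3: add {N} — N (Evader): all of {L, M, S} already in.
A4 = A3; e.g. P (Evader) can still go to Q. Fixed point.
Pursuer's winning region = {L, M, N, O, S}.

L, M, N, O, S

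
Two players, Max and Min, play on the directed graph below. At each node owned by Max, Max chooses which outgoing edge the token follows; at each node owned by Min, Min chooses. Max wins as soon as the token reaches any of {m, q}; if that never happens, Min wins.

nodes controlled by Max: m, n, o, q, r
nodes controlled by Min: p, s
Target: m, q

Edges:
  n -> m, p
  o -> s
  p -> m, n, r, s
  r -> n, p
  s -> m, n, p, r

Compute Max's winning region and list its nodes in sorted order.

m, n, q, r

A0 = {m, q}
A1: add {n} — n (Max) has n→m.
A2: add {r} — r (Max) has r→n.
A3 = A2; e.g. o (Max) has no edge into A2. Fixed point.
Max's winning region = {m, n, q, r}.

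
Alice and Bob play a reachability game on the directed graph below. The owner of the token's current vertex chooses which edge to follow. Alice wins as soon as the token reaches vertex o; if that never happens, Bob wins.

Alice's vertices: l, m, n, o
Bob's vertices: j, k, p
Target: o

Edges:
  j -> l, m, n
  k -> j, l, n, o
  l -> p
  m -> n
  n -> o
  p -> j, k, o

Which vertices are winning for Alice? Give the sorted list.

A0 = {o}
A1: add {n} — n (Alice) has n→o.
A2: add {m} — m (Alice) has m→n.
A3 = A2; e.g. j (Bob) can still go to l. Fixed point.
Alice's winning region = {m, n, o}.

m, n, o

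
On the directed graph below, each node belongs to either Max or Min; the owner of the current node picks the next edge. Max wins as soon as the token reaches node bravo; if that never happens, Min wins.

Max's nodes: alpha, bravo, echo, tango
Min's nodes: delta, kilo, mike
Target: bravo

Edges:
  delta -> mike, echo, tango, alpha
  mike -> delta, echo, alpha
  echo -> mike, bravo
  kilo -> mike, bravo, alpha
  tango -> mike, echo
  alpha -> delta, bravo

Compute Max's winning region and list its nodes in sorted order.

A0 = {bravo}
A1: add {alpha, echo} — echo (Max) has echo→bravo; alpha (Max) has alpha→bravo.
A2: add {tango} — tango (Max) has tango→echo.
A3 = A2; e.g. delta (Min) can still go to mike. Fixed point.
Max's winning region = {alpha, bravo, echo, tango}.

alpha, bravo, echo, tango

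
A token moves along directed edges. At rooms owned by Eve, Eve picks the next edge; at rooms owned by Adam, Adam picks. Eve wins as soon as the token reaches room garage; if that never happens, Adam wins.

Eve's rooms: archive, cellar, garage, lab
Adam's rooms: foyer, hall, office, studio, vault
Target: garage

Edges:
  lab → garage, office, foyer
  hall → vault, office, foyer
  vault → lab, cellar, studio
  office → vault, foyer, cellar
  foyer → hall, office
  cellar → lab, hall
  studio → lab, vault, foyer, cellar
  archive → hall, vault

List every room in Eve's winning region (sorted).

cellar, garage, lab

A0 = {garage}
A1: add {lab} — lab (Eve) has lab→garage.
A2: add {cellar} — cellar (Eve) has cellar→lab.
A3 = A2; e.g. hall (Adam) can still go to vault. Fixed point.
Eve's winning region = {cellar, garage, lab}.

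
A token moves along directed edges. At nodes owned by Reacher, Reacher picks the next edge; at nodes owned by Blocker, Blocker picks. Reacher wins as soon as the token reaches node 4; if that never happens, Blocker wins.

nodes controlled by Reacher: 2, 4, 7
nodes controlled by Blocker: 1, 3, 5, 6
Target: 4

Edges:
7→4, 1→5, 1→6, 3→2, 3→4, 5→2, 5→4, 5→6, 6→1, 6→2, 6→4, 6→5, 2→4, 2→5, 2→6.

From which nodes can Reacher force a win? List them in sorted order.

A0 = {4}
A1: add {2, 7} — 2 (Reacher) has 2→4; 7 (Reacher) has 7→4.
A2: add {3} — 3 (Blocker): all of {2, 4} already in.
A3 = A2; e.g. 1 (Blocker) can still go to 5. Fixed point.
Reacher's winning region = {2, 3, 4, 7}.

2, 3, 4, 7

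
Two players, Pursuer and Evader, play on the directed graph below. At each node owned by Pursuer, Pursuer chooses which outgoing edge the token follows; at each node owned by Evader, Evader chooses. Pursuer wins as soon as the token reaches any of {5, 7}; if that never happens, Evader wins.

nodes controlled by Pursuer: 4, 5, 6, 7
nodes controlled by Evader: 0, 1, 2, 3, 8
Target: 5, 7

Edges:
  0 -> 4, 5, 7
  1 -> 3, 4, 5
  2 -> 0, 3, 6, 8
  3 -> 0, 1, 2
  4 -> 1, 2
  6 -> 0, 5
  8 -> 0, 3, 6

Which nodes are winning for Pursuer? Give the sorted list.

5, 6, 7

A0 = {5, 7}
A1: add {6} — 6 (Pursuer) has 6→5.
A2 = A1; e.g. 0 (Evader) can still go to 4. Fixed point.
Pursuer's winning region = {5, 6, 7}.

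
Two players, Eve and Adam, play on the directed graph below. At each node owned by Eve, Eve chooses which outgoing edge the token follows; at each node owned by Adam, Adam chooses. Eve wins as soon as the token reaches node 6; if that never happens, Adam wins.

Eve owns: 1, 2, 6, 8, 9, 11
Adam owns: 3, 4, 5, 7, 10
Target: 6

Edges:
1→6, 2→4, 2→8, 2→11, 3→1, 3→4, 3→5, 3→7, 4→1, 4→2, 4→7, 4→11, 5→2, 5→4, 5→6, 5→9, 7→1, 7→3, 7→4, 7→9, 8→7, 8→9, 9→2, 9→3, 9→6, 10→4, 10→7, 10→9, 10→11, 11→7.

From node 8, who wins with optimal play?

Eve

A0 = {6}
A1: add {1, 9} — 1 (Eve) has 1→6; 9 (Eve) has 9→6.
A2: add {8} — 8 (Eve) has 8→9.
8 ∈ A2, so Eve can force the target.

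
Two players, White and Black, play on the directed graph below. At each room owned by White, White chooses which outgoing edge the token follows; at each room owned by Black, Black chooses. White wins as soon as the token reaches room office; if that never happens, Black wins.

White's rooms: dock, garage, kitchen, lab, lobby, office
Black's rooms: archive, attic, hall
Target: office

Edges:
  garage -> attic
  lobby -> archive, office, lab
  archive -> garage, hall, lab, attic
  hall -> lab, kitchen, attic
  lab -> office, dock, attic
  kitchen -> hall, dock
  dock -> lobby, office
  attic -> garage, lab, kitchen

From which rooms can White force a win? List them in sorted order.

A0 = {office}
A1: add {dock, lab, lobby} — lobby (White) has lobby→office; lab (White) has lab→office; dock (White) has dock→office.
A2: add {kitchen} — kitchen (White) has kitchen→dock.
A3 = A2; e.g. garage (White) has no edge into A2. Fixed point.
White's winning region = {dock, kitchen, lab, lobby, office}.

dock, kitchen, lab, lobby, office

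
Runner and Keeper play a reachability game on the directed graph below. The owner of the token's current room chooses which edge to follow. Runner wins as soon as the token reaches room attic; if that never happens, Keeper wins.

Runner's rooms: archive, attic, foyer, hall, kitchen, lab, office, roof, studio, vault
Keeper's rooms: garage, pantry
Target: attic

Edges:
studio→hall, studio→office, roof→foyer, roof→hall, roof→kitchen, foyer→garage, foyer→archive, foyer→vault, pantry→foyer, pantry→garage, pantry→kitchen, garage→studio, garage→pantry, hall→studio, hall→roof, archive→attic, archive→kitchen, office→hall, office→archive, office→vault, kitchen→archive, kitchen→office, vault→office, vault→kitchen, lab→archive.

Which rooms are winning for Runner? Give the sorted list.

A0 = {attic}
A1: add {archive} — archive (Runner) has archive→attic.
A2: add {foyer, kitchen, lab, office} — foyer (Runner) has foyer→archive; office (Runner) has office→archive; kitchen (Runner) has kitchen→archive; lab (Runner) has lab→archive.
A3: add {roof, studio, vault} — studio (Runner) has studio→office; roof (Runner) has roof→foyer; vault (Runner) has vault→office.
A4: add {hall} — hall (Runner) has hall→studio.
A5 = A4; e.g. pantry (Keeper) can still go to garage. Fixed point.
Runner's winning region = {archive, attic, foyer, hall, kitchen, lab, office, roof, studio, vault}.

archive, attic, foyer, hall, kitchen, lab, office, roof, studio, vault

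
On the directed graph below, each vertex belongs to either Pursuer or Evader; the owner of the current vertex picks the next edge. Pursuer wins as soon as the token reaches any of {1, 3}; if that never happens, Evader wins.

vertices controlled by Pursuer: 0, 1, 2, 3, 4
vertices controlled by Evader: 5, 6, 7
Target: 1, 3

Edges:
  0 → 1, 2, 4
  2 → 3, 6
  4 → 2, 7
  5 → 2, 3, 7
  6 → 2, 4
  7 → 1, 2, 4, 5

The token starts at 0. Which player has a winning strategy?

A0 = {1, 3}
A1: add {0, 2} — 0 (Pursuer) has 0→1; 2 (Pursuer) has 2→3.
0 ∈ A1, so Pursuer can force the target.

Pursuer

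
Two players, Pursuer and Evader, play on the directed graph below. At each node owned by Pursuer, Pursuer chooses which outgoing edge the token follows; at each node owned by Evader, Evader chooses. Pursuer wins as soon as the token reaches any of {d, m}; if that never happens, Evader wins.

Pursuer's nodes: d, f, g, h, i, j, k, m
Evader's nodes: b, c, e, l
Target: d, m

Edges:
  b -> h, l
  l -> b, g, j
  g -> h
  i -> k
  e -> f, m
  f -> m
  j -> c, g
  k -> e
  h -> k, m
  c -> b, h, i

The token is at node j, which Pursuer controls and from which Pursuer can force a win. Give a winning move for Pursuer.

g

A0 = {d, m}
A1: add {f, h} — f (Pursuer) has f→m; h (Pursuer) has h→m.
A2: add {e, g} — e (Evader): all of {f, m} already in; g (Pursuer) has g→h.
A3: add {j, k} — j (Pursuer) has j→g; k (Pursuer) has k→e.
A4: add {i} — i (Pursuer) has i→k.
A5 = A4; e.g. b (Evader) can still go to l. Fixed point.
From j, successor g is in the attractor (rank 2); the other successor c is not.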